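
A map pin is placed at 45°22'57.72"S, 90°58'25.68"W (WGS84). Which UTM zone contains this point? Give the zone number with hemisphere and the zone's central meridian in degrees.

Zone 15S, central meridian -93°

UTM zone = ⌊(λ + 180)/6⌋ + 1; -90.9738° ∈ [-96°, -90°) → zone 15.
Hemisphere: S (φ < 0).
Central meridian λ₀ = 6×15 − 183 = -93°.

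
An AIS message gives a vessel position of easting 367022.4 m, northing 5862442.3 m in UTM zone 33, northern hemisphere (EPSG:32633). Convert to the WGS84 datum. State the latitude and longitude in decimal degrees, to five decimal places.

lat 52.89520°, lon 13.02320°

Zone 33N: λ₀ = 15°, k₀ = 0.9996, false easting 500000 m.
Meridian distance M = (N − FN)/k₀ = 5864788.2 m.
Inverse transverse Mercator on WGS84 gives φ = 52.89519972°, λ = 13.02320044°.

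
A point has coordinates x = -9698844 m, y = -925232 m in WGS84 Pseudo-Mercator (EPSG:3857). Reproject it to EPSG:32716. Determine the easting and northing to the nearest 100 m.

E 486100 m, N 9084500 m

Web Mercator inverse (R = 6378137 m) → φ = -8.28250268°, λ = -87.12619803°.
UTM 16S forward: E = 486102.810 m, N = 9084468.621 m.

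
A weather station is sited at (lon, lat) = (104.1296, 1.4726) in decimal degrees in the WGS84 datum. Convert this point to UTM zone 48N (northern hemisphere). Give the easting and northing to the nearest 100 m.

E 403200 m, N 162800 m

Zone 48 central meridian λ₀ = 6×48 − 183 = 105°; Δλ = -0.8704°.
Transverse Mercator on WGS84 with k₀ = 0.9996 gives E = 403174.302 m, N = 162785.807 m.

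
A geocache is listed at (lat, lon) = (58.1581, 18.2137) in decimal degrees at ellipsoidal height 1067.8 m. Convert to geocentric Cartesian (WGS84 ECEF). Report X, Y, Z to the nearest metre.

WGS84: a = 6378137 m, e² = 0.006694380; N(φ) = a/√(1−e²sin²φ) = 6393599.700 m.
X = (N+h)·cosφ·cosλ = 3204650.249 m; Y = (N+h)·cosφ·sinλ = 1054484.554 m; Z = (N(1−e²)+h)·sinφ = 5395955.574 m.

X 3204650 m, Y 1054485 m, Z 5395956 m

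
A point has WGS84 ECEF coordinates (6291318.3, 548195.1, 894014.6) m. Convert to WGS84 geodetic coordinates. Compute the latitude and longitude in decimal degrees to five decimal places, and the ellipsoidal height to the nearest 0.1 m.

lat 8.11120°, lon 4.97990°, h 409.2 m

λ = atan2(Y, X) = 4.97989964°; p = √(X²+Y²) = 6315156.7 m.
Bowring's method on WGS84 (a = 6378137 m, b = 6356752.314 m) gives φ = 8.11120019°, h = 409.245 m.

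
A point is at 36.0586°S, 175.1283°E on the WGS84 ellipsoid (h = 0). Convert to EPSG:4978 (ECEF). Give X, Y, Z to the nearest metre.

X -5143525 m, Y 438397 m, Z -3733450 m

WGS84: a = 6378137 m, e² = 0.006694380; N(φ) = a/√(1−e²sin²φ) = 6385546.506 m.
X = (N+h)·cosφ·cosλ = -5143525.120 m; Y = (N+h)·cosφ·sinλ = 438396.556 m; Z = (N(1−e²)+h)·sinφ = -3733450.134 m.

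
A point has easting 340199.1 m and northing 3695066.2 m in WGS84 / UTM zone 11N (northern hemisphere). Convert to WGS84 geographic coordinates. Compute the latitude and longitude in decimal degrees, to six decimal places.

Zone 11N: λ₀ = -117°, k₀ = 0.9996, false easting 500000 m.
Meridian distance M = (N − FN)/k₀ = 3696544.8 m.
Inverse transverse Mercator on WGS84 gives φ = 33.38300043°, λ = -118.71799957°.

lat 33.383000°, lon -118.718000°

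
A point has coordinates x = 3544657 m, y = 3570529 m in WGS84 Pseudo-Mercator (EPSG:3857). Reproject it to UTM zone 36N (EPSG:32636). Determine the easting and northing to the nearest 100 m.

Web Mercator inverse (R = 6378137 m) → φ = 30.51970089°, λ = 31.84219560°.
UTM 36N forward: E = 388915.188 m, N = 3376944.733 m.

E 388900 m, N 3376900 m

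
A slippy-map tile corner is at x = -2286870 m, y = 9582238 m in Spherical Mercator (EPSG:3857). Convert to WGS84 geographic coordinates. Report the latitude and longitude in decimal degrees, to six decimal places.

lat 64.900601°, lon -20.543303°

R = 6378137 m. λ = x/R = -20.54330274°.
φ = 2·arctan(exp(y/R)) − 90° = 2·arctan(4.49226) − 90° = 64.90060119°.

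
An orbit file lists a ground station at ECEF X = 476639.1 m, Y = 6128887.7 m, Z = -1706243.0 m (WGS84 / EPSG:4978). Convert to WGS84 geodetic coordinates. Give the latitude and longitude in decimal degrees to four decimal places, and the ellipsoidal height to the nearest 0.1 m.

lat -15.6117°, lon 85.5531°, h 3189.3 m

λ = atan2(Y, X) = 85.55309989°; p = √(X²+Y²) = 6147393.7 m.
Bowring's method on WGS84 (a = 6378137 m, b = 6356752.314 m) gives φ = -15.61170016°, h = 3189.276 m.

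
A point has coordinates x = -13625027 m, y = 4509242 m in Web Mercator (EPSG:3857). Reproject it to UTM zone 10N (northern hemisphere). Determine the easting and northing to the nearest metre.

E 553413 m, N 4150679 m

Web Mercator inverse (R = 6378137 m) → φ = 37.50150094°, λ = -122.39570001°.
UTM 10N forward: E = 553413.311 m, N = 4150679.343 m.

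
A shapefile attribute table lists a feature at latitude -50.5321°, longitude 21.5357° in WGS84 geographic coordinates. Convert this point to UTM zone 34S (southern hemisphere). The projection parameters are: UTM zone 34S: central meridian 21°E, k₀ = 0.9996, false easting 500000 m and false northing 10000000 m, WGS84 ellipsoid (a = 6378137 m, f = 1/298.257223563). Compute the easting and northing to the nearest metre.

E 537967 m, N 4402068 m

Zone 34 central meridian λ₀ = 6×34 − 183 = 21°; Δλ = +0.5357°.
Transverse Mercator on WGS84 with k₀ = 0.9996 gives E = 537966.551 m, N = 4402068.242 m.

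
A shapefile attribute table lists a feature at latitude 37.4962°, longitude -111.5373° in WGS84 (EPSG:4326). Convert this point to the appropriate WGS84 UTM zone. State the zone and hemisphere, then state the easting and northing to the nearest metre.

Longitude -111.5373° lies in the 6° band [-114°, -108°), giving zone 12; latitude is north of the equator, so 12N.
Zone 12 central meridian λ₀ = 6×12 − 183 = -111°; Δλ = -0.5373°.
Transverse Mercator on WGS84 with k₀ = 0.9996 gives E = 452505.425 m, N = 4150055.318 m.

Zone 12N: E 452505 m, N 4150055 m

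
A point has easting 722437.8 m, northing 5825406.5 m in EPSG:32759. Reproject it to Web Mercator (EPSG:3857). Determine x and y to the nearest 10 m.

Unproject from UTM 59S (λ₀ = 171°) → φ = -37.69159967°, λ = 173.52280035°.
Web Mercator (R = 6378137 m): x = 19316469.776 m, y = -4535950.330 m.

x 19316470 m, y -4535950 m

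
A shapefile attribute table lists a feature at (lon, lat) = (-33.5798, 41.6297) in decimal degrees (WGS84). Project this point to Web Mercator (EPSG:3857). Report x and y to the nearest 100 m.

Web Mercator is spherical with R = a = 6378137 m.
x = R·λ = 6378137 × -0.586078072 = -3738086.237 m.
y = R·ln tan(π/4 + φ/2) = 6378137 × 0.800495613 = 5105670.688 m.

x -3738100 m, y 5105700 m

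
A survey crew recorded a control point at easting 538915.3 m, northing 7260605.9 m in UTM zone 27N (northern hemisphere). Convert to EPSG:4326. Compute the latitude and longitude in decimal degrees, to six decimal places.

lat 65.465600°, lon -20.160099°

Zone 27N: λ₀ = -21°, k₀ = 0.9996, false easting 500000 m.
Meridian distance M = (N − FN)/k₀ = 7263511.3 m.
Inverse transverse Mercator on WGS84 gives φ = 65.46560014°, λ = -20.16009902°.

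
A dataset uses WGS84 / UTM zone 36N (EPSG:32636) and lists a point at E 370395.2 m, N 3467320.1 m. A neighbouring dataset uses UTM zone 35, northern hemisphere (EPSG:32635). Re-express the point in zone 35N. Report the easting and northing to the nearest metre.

E 941419 m, N 3475821 m

UTM 36N → geographic: φ = 31.33310040°, λ = 31.63770002°.
UTM 35N (λ₀ = 27°) forward: E = 941419.308 m, N = 3475821.392 m.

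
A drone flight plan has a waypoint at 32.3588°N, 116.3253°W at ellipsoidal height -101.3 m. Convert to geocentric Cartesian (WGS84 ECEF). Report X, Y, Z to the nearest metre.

WGS84: a = 6378137 m, e² = 0.006694380; N(φ) = a/√(1−e²sin²φ) = 6384261.396 m.
X = (N+h)·cosφ·cosλ = -2391521.372 m; Y = (N+h)·cosφ·sinλ = -4833501.298 m; Z = (N(1−e²)+h)·sinφ = 3394052.536 m.

X -2391521 m, Y -4833501 m, Z 3394053 m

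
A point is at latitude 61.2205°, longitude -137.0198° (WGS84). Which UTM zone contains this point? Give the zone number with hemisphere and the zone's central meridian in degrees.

Zone 8N, central meridian -135°

UTM zone = ⌊(λ + 180)/6⌋ + 1; -137.0198° ∈ [-138°, -132°) → zone 8.
Hemisphere: N (φ ≥ 0).
Central meridian λ₀ = 6×8 − 183 = -135°.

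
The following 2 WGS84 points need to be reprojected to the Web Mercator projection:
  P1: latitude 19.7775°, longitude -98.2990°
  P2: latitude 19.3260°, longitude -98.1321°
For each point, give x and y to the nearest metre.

Web Mercator: x = R·λ, y = R·ln tan(π/4+φ/2), R = 6378137 m.
P1 (19.7775°, -98.2990°) → (-10942594.625, 2246691.292) m.
P2 (19.3260°, -98.1321°) → (-10924015.402, 2193354.986) m.

P1: x -10942595 m, y 2246691 m; P2: x -10924015 m, y 2193355 m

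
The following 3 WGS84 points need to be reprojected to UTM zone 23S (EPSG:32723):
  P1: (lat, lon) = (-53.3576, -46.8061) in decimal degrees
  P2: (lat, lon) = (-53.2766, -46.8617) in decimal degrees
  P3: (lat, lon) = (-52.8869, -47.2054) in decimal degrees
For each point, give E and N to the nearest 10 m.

UTM zone 23S: λ₀ = -45°, k₀ = 0.9996.
P1 (-53.3576°, -46.8061°) → (379801.507, 4086427.923) m.
P2 (-53.2766°, -46.8617°) → (375866.762, 4095342.576) m.
P3 (-52.8869°, -47.2054°) → (351618.253, 4138033.026) m.

P1: E 379800 m, N 4086430 m; P2: E 375870 m, N 4095340 m; P3: E 351620 m, N 4138030 m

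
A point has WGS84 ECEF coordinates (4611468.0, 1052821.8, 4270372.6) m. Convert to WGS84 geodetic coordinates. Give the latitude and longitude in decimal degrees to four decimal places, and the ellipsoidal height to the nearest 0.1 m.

lat 42.2672°, lon 12.8605°, h 4102.1 m

λ = atan2(Y, X) = 12.86050048°; p = √(X²+Y²) = 4730123.8 m.
Bowring's method on WGS84 (a = 6378137 m, b = 6356752.314 m) gives φ = 42.26719995°, h = 4102.070 m.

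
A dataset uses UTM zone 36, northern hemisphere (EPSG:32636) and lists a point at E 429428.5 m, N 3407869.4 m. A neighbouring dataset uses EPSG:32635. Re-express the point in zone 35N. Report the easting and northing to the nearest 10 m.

E 1003750 m, N 3419500 m

UTM 36N → geographic: φ = 30.80180017°, λ = 32.26229984°.
UTM 35N (λ₀ = 27°) forward: E = 1003746.032 m, N = 3419503.407 m.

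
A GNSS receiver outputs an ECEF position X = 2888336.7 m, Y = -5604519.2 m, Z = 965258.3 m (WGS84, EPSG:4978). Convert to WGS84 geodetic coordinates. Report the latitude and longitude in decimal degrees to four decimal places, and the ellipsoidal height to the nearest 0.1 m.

lat 8.7618°, lon -62.7353°, h 822.7 m

λ = atan2(Y, X) = -62.73529951°; p = √(X²+Y²) = 6305007.9 m.
Bowring's method on WGS84 (a = 6378137 m, b = 6356752.314 m) gives φ = 8.76179972°, h = 822.670 m.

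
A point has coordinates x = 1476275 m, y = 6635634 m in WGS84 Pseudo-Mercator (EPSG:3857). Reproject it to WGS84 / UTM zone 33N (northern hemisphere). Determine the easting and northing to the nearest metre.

Web Mercator inverse (R = 6378137 m) → φ = 51.08099881°, λ = 13.26160396°.
UTM 33N forward: E = 378233.876 m, N = 5660269.737 m.

E 378234 m, N 5660270 m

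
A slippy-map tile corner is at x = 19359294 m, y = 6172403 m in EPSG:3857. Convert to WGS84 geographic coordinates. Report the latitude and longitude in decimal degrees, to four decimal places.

R = 6378137 m. λ = x/R = 173.90749690°.
φ = 2·arctan(exp(y/R)) − 90° = 2·arctan(2.63200) − 90° = 48.39249981°.

lat 48.3925°, lon 173.9075°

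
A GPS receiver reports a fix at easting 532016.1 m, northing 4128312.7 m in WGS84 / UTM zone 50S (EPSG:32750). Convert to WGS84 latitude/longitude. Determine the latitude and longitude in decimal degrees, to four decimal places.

Zone 50S: λ₀ = 117°, k₀ = 0.9996, false easting 500000 m, false northing 10000000 m.
Meridian distance M = (N − FN)/k₀ = -5874036.9 m.
Inverse transverse Mercator on WGS84 gives φ = -52.99380040°, λ = 117.47699954°.

lat -52.9938°, lon 117.4770°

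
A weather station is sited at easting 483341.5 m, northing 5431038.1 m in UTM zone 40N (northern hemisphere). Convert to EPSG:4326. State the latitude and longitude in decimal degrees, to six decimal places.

lat 49.032000°, lon 56.772100°

Zone 40N: λ₀ = 57°, k₀ = 0.9996, false easting 500000 m.
Meridian distance M = (N − FN)/k₀ = 5433211.4 m.
Inverse transverse Mercator on WGS84 gives φ = 49.03200004°, λ = 56.77209992°.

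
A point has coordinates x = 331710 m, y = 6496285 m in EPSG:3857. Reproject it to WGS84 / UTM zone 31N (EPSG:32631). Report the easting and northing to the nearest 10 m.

E 498560 m, N 5570640 m

Web Mercator inverse (R = 6378137 m) → φ = 50.28789916°, λ = 2.97980163°.
UTM 31N forward: E = 498561.105 m, N = 5570641.641 m.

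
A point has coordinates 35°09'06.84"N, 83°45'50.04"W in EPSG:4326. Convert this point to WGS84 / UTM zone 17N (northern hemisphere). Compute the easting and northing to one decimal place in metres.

Zone 17 central meridian λ₀ = 6×17 − 183 = -81°; Δλ = -2.7639°.
Transverse Mercator on WGS84 with k₀ = 0.9996 gives E = 248223.344 m, N = 3893386.368 m.

E 248223.3 m, N 3893386.4 m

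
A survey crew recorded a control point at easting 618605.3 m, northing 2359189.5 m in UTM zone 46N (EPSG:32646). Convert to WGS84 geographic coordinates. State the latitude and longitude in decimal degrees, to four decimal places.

lat 21.3308°, lon 94.1437°

Zone 46N: λ₀ = 93°, k₀ = 0.9996, false easting 500000 m.
Meridian distance M = (N − FN)/k₀ = 2360133.6 m.
Inverse transverse Mercator on WGS84 gives φ = 21.33079974°, λ = 94.14369953°.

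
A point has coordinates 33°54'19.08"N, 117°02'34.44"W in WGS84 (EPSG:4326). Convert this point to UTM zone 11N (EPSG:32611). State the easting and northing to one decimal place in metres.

Zone 11 central meridian λ₀ = 6×11 − 183 = -117°; Δλ = -0.0429°.
Transverse Mercator on WGS84 with k₀ = 0.9996 gives E = 496033.887 m, N = 3751656.739 m.

E 496033.9 m, N 3751656.7 m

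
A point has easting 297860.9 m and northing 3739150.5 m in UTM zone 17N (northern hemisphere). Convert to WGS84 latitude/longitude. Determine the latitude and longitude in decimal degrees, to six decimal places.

Zone 17N: λ₀ = -81°, k₀ = 0.9996, false easting 500000 m.
Meridian distance M = (N − FN)/k₀ = 3740646.8 m.
Inverse transverse Mercator on WGS84 gives φ = 33.77319981°, λ = -83.18290025°.

lat 33.773200°, lon -83.182900°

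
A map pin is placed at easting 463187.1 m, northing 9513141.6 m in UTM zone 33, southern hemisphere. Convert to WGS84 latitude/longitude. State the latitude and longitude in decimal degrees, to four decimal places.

lat -4.4046°, lon 14.6682°

Zone 33S: λ₀ = 15°, k₀ = 0.9996, false easting 500000 m, false northing 10000000 m.
Meridian distance M = (N − FN)/k₀ = -487053.2 m.
Inverse transverse Mercator on WGS84 gives φ = -4.40459958°, λ = 14.66820019°.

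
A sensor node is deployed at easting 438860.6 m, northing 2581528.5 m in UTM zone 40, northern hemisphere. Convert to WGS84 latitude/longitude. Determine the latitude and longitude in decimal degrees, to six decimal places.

lat 23.342200°, lon 56.401900°

Zone 40N: λ₀ = 57°, k₀ = 0.9996, false easting 500000 m.
Meridian distance M = (N − FN)/k₀ = 2582561.5 m.
Inverse transverse Mercator on WGS84 gives φ = 23.34220029°, λ = 56.40189970°.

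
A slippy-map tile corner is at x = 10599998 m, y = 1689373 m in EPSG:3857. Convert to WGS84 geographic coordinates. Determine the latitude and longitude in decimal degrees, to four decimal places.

R = 6378137 m. λ = x/R = 95.22140215°.
φ = 2·arctan(exp(y/R)) − 90° = 2·arctan(1.30326) − 90° = 15.00149991°.

lat 15.0015°, lon 95.2214°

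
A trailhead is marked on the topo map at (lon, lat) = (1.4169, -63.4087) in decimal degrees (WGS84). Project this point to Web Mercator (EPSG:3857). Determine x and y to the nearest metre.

Web Mercator is spherical with R = a = 6378137 m.
x = R·λ = 6378137 × 0.024729570 = 157728.587 m.
y = R·ln tan(π/4 + φ/2) = 6378137 × -1.442611538 = -9201174.027 m.

x 157729 m, y -9201174 m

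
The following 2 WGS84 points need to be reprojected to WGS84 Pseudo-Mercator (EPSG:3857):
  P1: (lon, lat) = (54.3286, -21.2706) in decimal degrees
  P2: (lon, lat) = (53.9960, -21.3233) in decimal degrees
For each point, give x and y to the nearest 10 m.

P1: x 6047830 m, y -2424170 m; P2: x 6010810 m, y -2430470 m

Web Mercator: x = R·λ, y = R·ln tan(π/4+φ/2), R = 6378137 m.
P1 (-21.2706°, 54.3286°) → (6047832.088, -2424174.151) m.
P2 (-21.3233°, 53.9960°) → (6010807.225, -2430470.674) m.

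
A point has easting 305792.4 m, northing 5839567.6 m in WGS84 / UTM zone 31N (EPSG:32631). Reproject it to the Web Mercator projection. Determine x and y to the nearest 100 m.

x 14200 m, y 6922400 m

Unproject from UTM 31N (λ₀ = 3°) → φ = 52.67119980°, λ = 0.12759955°.
Web Mercator (R = 6378137 m): x = 14204.316 m, y = 6922408.865 m.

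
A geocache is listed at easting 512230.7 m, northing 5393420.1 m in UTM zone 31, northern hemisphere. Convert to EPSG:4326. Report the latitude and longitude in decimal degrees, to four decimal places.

Zone 31N: λ₀ = 3°, k₀ = 0.9996, false easting 500000 m.
Meridian distance M = (N − FN)/k₀ = 5395578.3 m.
Inverse transverse Mercator on WGS84 gives φ = 48.69370002°, λ = 3.16620065°.

lat 48.6937°, lon 3.1662°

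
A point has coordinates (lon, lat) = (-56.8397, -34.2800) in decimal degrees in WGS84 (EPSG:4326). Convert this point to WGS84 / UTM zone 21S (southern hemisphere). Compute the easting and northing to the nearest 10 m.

E 514750 m, N 6206790 m

Zone 21 central meridian λ₀ = 6×21 − 183 = -57°; Δλ = +0.1603°.
Transverse Mercator on WGS84 with k₀ = 0.9996 gives E = 514754.617 m, N = 6206785.844 m.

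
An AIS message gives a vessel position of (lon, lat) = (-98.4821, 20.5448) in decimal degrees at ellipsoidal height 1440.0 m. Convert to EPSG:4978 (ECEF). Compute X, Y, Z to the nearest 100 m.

WGS84: a = 6378137 m, e² = 0.006694380; N(φ) = a/√(1−e²sin²φ) = 6380767.921 m.
X = (N+h)·cosφ·cosλ = -881504.881 m; Y = (N+h)·cosφ·sinλ = -5910918.527 m; Z = (N(1−e²)+h)·sinφ = 2224779.423 m.

X -881500 m, Y -5910900 m, Z 2224800 m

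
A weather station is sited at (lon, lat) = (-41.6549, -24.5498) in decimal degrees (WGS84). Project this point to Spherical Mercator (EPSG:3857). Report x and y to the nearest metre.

Web Mercator is spherical with R = a = 6378137 m.
x = R·λ = 6378137 × -0.727015155 = -4637002.257 m.
y = R·ln tan(π/4 + φ/2) = 6378137 × -0.442221324 = -2820548.189 m.

x -4637002 m, y -2820548 m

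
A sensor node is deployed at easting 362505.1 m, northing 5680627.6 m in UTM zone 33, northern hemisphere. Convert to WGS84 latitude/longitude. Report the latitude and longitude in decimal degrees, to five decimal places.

Zone 33N: λ₀ = 15°, k₀ = 0.9996, false easting 500000 m.
Meridian distance M = (N − FN)/k₀ = 5682900.8 m.
Inverse transverse Mercator on WGS84 gives φ = 51.26039998°, λ = 13.02940031°.

lat 51.26040°, lon 13.02940°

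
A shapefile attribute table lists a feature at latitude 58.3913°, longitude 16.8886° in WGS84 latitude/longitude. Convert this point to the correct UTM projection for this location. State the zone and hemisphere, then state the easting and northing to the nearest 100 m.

Zone 33N: E 610400 m, N 6473800 m

Longitude 16.8886° lies in the 6° band [12°, 18°), giving zone 33; latitude is north of the equator, so 33N.
Zone 33 central meridian λ₀ = 6×33 − 183 = 15°; Δλ = +1.8886°.
Transverse Mercator on WGS84 with k₀ = 0.9996 gives E = 610404.234 m, N = 6473826.012 m.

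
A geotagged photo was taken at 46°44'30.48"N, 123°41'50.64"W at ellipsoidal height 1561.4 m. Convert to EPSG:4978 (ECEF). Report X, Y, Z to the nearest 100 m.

WGS84: a = 6378137 m, e² = 0.006694380; N(φ) = a/√(1−e²sin²φ) = 6389490.268 m.
X = (N+h)·cosφ·cosλ = -2429890.156 m; Y = (N+h)·cosφ·sinλ = -3643824.784 m; Z = (N(1−e²)+h)·sinφ = 4623278.830 m.

X -2429900 m, Y -3643800 m, Z 4623300 m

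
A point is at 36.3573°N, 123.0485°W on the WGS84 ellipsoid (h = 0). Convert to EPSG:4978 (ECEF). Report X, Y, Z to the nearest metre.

X -2804508 m, Y -4310571 m, Z 3760194 m

WGS84: a = 6378137 m, e² = 0.006694380; N(φ) = a/√(1−e²sin²φ) = 6385652.976 m.
X = (N+h)·cosφ·cosλ = -2804507.865 m; Y = (N+h)·cosφ·sinλ = -4310570.718 m; Z = (N(1−e²)+h)·sinφ = 3760193.769 m.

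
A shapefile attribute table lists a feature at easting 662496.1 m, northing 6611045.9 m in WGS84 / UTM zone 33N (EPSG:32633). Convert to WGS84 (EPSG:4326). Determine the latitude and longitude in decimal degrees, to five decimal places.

Zone 33N: λ₀ = 15°, k₀ = 0.9996, false easting 500000 m.
Meridian distance M = (N − FN)/k₀ = 6613691.4 m.
Inverse transverse Mercator on WGS84 gives φ = 59.60589960°, λ = 17.87969957°.

lat 59.60590°, lon 17.87970°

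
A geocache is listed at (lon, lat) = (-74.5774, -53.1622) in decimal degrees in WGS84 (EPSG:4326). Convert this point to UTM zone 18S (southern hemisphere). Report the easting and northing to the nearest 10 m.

Zone 18 central meridian λ₀ = 6×18 − 183 = -75°; Δλ = +0.4226°.
Transverse Mercator on WGS84 with k₀ = 0.9996 gives E = 528254.371 m, N = 4109602.418 m.

E 528250 m, N 4109600 m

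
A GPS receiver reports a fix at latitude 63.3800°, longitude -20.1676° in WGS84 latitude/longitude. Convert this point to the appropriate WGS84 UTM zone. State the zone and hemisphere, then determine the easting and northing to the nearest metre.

Zone 27N: E 541613 m, N 7028199 m

Longitude -20.1676° lies in the 6° band [-24°, -18°), giving zone 27; latitude is north of the equator, so 27N.
Zone 27 central meridian λ₀ = 6×27 − 183 = -21°; Δλ = +0.8324°.
Transverse Mercator on WGS84 with k₀ = 0.9996 gives E = 541613.317 m, N = 7028199.092 m.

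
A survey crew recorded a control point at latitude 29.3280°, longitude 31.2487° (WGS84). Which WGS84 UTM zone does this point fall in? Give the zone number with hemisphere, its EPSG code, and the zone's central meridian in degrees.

Zone 36N (EPSG:32636), central meridian 33°

UTM zone = ⌊(λ + 180)/6⌋ + 1; 31.2487° ∈ [30°, 36°) → zone 36.
Hemisphere: N (φ ≥ 0).
Central meridian λ₀ = 6×36 − 183 = 33°.
EPSG code: 32636.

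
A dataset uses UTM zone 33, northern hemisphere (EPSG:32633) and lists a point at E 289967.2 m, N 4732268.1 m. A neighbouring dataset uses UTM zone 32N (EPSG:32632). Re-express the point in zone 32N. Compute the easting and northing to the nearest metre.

UTM 33N → geographic: φ = 42.71420005°, λ = 12.43510022°.
UTM 32N (λ₀ = 9°) forward: E = 781297.223 m, N = 4734801.645 m.

E 781297 m, N 4734802 m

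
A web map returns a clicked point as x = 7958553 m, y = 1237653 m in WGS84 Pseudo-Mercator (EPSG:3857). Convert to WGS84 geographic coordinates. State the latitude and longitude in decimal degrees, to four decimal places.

lat 11.0489°, lon 71.4929°

R = 6378137 m. λ = x/R = 71.49289799°.
φ = 2·arctan(exp(y/R)) − 90° = 2·arctan(1.21415) − 90° = 11.04890291°.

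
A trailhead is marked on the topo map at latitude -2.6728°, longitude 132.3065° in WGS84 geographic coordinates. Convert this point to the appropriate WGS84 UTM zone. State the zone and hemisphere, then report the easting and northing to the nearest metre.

Longitude 132.3065° lies in the 6° band [132°, 138°), giving zone 53; latitude is south of the equator, so 53S.
Zone 53 central meridian λ₀ = 6×53 − 183 = 135°; Δλ = -2.6935°.
Transverse Mercator on WGS84 with k₀ = 0.9996 gives E = 200494.167 m, N = 9704244.669 m.

Zone 53S: E 200494 m, N 9704245 m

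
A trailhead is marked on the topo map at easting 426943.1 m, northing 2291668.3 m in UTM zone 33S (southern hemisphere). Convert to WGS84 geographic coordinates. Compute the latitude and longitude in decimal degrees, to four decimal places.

lat -69.4740°, lon 13.1328°

Zone 33S: λ₀ = 15°, k₀ = 0.9996, false easting 500000 m, false northing 10000000 m.
Meridian distance M = (N − FN)/k₀ = -7711416.3 m.
Inverse transverse Mercator on WGS84 gives φ = -69.47399992°, λ = 13.13279927°.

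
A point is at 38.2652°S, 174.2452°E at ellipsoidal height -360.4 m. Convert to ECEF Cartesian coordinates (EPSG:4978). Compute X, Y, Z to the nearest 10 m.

WGS84: a = 6378137 m, e² = 0.006694380; N(φ) = a/√(1−e²sin²φ) = 6386340.833 m.
X = (N+h)·cosφ·cosλ = -4988699.750 m; Y = (N+h)·cosφ·sinλ = 502757.824 m; Z = (N(1−e²)+h)·sinφ = -3928375.365 m.

X -4988700 m, Y 502760 m, Z -3928380 m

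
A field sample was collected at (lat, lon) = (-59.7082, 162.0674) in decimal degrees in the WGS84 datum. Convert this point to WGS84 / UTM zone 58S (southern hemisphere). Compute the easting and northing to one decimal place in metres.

Zone 58 central meridian λ₀ = 6×58 − 183 = 165°; Δλ = -2.9326°.
Transverse Mercator on WGS84 with k₀ = 0.9996 gives E = 335023.432 m, N = 3377438.386 m.

E 335023.4 m, N 3377438.4 m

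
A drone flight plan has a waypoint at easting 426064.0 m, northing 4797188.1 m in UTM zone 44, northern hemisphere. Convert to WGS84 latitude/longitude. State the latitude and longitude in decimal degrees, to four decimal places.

lat 43.3239°, lon 80.0881°

Zone 44N: λ₀ = 81°, k₀ = 0.9996, false easting 500000 m.
Meridian distance M = (N − FN)/k₀ = 4799107.7 m.
Inverse transverse Mercator on WGS84 gives φ = 43.32390024°, λ = 80.08810052°.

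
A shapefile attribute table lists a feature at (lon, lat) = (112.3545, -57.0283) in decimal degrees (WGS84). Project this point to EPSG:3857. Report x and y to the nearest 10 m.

Web Mercator is spherical with R = a = 6378137 m.
x = R·λ = 6378137 × 1.960955954 = 12507245.728 m.
y = R·ln tan(π/4 + φ/2) = 6378137 × -1.217582054 = -7765905.148 m.

x 12507250 m, y -7765910 m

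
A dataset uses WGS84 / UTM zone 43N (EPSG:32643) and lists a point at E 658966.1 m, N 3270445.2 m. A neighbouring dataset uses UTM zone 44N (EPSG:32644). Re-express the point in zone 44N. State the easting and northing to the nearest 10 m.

UTM 43N → geographic: φ = 29.55360014°, λ = 76.64080040°.
UTM 44N (λ₀ = 81°) forward: E = 77485.662 m, N = 3277259.817 m.

E 77490 m, N 3277260 m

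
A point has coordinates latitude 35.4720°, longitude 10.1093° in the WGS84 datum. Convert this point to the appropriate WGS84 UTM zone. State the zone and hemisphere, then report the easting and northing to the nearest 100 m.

Zone 32N: E 600600 m, N 3926000 m

Longitude 10.1093° lies in the 6° band [6°, 12°), giving zone 32; latitude is north of the equator, so 32N.
Zone 32 central meridian λ₀ = 6×32 − 183 = 9°; Δλ = +1.1093°.
Transverse Mercator on WGS84 with k₀ = 0.9996 gives E = 600642.828 m, N = 3925953.528 m.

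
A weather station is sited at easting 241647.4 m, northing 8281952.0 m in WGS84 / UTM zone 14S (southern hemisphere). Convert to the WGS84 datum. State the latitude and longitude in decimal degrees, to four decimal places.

lat -15.5268°, lon -101.4085°

Zone 14S: λ₀ = -99°, k₀ = 0.9996, false easting 500000 m, false northing 10000000 m.
Meridian distance M = (N − FN)/k₀ = -1718735.5 m.
Inverse transverse Mercator on WGS84 gives φ = -15.52680030°, λ = -101.40850039°.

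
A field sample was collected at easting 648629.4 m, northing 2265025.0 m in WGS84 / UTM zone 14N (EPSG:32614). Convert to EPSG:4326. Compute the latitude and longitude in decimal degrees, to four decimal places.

lat 20.4780°, lon -97.5749°

Zone 14N: λ₀ = -99°, k₀ = 0.9996, false easting 500000 m.
Meridian distance M = (N − FN)/k₀ = 2265931.4 m.
Inverse transverse Mercator on WGS84 gives φ = 20.47800019°, λ = -97.57490018°.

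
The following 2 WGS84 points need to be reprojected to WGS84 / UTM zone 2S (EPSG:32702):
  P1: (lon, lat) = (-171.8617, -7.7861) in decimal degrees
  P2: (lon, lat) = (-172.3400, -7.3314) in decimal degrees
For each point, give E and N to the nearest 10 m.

UTM zone 2S: λ₀ = -171°, k₀ = 0.9996.
P1 (-7.7861°, -171.8617°) → (404989.049, 9139252.207) m.
P2 (-7.3314°, -172.3400°) → (352089.368, 9189395.008) m.

P1: E 404990 m, N 9139250 m; P2: E 352090 m, N 9189400 m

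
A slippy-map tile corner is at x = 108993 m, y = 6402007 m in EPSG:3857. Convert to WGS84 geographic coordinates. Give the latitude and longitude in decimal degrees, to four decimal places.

R = 6378137 m. λ = x/R = 0.97910078°.
φ = 2·arctan(exp(y/R)) − 90° = 2·arctan(2.72847) − 90° = 49.74370033°.

lat 49.7437°, lon 0.9791°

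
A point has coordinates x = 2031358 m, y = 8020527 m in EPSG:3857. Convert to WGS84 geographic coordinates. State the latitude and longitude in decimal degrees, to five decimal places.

lat 58.25240°, lon 18.24800°

R = 6378137 m. λ = x/R = 18.24799939°.
φ = 2·arctan(exp(y/R)) − 90° = 2·arctan(3.51663) − 90° = 58.25240073°.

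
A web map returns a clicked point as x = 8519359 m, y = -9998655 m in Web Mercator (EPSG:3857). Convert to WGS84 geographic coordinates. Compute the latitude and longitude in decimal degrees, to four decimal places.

lat -66.4412°, lon 76.5307°

R = 6378137 m. λ = x/R = 76.53070401°.
φ = 2·arctan(exp(y/R)) − 90° = 2·arctan(0.20854) − 90° = -66.44119899°.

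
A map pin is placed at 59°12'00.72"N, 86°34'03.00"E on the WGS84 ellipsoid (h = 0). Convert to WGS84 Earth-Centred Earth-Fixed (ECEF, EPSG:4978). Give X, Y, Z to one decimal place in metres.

X 196020.2 m, Y 3268082.4 m, Z 5455389.0 m

WGS84: a = 6378137 m, e² = 0.006694380; N(φ) = a/√(1−e²sin²φ) = 6393947.087 m.
X = (N+h)·cosφ·cosλ = 196020.239 m; Y = (N+h)·cosφ·sinλ = 3268082.424 m; Z = (N(1−e²)+h)·sinφ = 5455388.983 m.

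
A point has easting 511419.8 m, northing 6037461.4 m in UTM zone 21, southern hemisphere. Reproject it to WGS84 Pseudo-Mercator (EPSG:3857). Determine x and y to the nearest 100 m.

x -6331100 m, y -4274100 m

Unproject from UTM 21S (λ₀ = -57°) → φ = -35.80690040°, λ = -56.87360046°.
Web Mercator (R = 6378137 m): x = -6331140.243 m, y = -4274083.592 m.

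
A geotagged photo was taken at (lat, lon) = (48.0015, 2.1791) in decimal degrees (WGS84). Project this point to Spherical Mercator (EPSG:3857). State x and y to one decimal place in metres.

Web Mercator is spherical with R = a = 6378137 m.
x = R·λ = 6378137 × 0.038032470 = 242576.302 m.
y = R·ln tan(π/4 + φ/2) = 6378137 × 0.957505990 = 6107104.385 m.

x 242576.3 m, y 6107104.4 m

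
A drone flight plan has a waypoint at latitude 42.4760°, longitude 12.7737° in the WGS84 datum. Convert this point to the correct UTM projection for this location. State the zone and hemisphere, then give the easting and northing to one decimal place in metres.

Zone 33N: E 316999.5 m, N 4705029.7 m

Longitude 12.7737° lies in the 6° band [12°, 18°), giving zone 33; latitude is north of the equator, so 33N.
Zone 33 central meridian λ₀ = 6×33 − 183 = 15°; Δλ = -2.2263°.
Transverse Mercator on WGS84 with k₀ = 0.9996 gives E = 316999.465 m, N = 4705029.662 m.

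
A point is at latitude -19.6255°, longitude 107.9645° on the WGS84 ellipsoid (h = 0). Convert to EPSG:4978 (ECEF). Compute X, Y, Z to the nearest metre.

WGS84: a = 6378137 m, e² = 0.006694380; N(φ) = a/√(1−e²sin²φ) = 6380546.710 m.
X = (N+h)·cosφ·cosλ = -1853615.865 m; Y = (N+h)·cosφ·sinλ = 5716893.105 m; Z = (N(1−e²)+h)·sinφ = -2128693.057 m.

X -1853616 m, Y 5716893 m, Z -2128693 m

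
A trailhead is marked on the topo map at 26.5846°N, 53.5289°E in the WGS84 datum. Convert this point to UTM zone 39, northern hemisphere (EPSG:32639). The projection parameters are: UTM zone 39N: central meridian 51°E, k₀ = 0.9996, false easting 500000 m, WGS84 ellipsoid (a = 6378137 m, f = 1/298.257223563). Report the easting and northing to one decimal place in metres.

Zone 39 central meridian λ₀ = 6×39 − 183 = 51°; Δλ = +2.5289°.
Transverse Mercator on WGS84 with k₀ = 0.9996 gives E = 751870.003 m, N = 2942915.807 m.

E 751870.0 m, N 2942915.8 m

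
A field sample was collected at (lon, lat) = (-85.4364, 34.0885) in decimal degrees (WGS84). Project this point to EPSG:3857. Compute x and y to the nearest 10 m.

x -9510740 m, y 4040690 m

Web Mercator is spherical with R = a = 6378137 m.
x = R·λ = 6378137 × -1.491146481 = -9510736.543 m.
y = R·ln tan(π/4 + φ/2) = 6378137 × 0.633522236 = 4040691.613 m.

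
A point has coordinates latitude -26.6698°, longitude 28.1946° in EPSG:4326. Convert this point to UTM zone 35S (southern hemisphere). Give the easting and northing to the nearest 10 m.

E 618870 m, N 7049580 m

Zone 35 central meridian λ₀ = 6×35 − 183 = 27°; Δλ = +1.1946°.
Transverse Mercator on WGS84 with k₀ = 0.9996 gives E = 618871.857 m, N = 7049580.315 m.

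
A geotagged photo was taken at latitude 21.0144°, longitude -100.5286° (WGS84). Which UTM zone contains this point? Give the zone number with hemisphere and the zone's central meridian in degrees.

Zone 14N, central meridian -99°

UTM zone = ⌊(λ + 180)/6⌋ + 1; -100.5286° ∈ [-102°, -96°) → zone 14.
Hemisphere: N (φ ≥ 0).
Central meridian λ₀ = 6×14 − 183 = -99°.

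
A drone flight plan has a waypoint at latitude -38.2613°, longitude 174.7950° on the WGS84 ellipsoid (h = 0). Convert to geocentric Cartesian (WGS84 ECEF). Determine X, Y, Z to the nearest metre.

WGS84: a = 6378137 m, e² = 0.006694380; N(φ) = a/√(1−e²sin²φ) = 6386339.415 m.
X = (N+h)·cosφ·cosλ = -4993843.157 m; Y = (N+h)·cosφ·sinλ = 454914.738 m; Z = (N(1−e²)+h)·sinφ = -3928258.655 m.

X -4993843 m, Y 454915 m, Z -3928259 m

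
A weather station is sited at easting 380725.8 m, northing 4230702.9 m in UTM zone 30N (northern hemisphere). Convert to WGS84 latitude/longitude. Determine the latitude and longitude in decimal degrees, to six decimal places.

Zone 30N: λ₀ = -3°, k₀ = 0.9996, false easting 500000 m.
Meridian distance M = (N − FN)/k₀ = 4232395.9 m.
Inverse transverse Mercator on WGS84 gives φ = 38.21639984°, λ = -4.36250056°.

lat 38.216400°, lon -4.362501°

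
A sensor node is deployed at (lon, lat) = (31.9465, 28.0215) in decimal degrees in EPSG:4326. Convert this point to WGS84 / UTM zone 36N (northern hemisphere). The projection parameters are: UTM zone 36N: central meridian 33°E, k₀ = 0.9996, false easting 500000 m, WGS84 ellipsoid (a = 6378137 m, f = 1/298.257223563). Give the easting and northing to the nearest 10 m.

E 396430 m, N 3100030 m

Zone 36 central meridian λ₀ = 6×36 − 183 = 33°; Δλ = -1.0535°.
Transverse Mercator on WGS84 with k₀ = 0.9996 gives E = 396434.505 m, N = 3100031.386 m.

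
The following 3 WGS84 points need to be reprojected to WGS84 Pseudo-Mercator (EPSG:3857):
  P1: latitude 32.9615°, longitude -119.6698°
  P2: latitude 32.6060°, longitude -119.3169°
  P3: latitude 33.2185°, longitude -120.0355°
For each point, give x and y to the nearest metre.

P1: x -13321581 m, y 3890195 m; P2: x -13282297 m, y 3843123 m; P3: x -13362291 m, y 3924342 m

Web Mercator: x = R·λ, y = R·ln tan(π/4+φ/2), R = 6378137 m.
P1 (32.9615°, -119.6698°) → (-13321581.199, 3890194.847) m.
P2 (32.6060°, -119.3169°) → (-13282296.551, 3843123.068) m.
P3 (33.2185°, -120.0355°) → (-13362290.737, 3924342.226) m.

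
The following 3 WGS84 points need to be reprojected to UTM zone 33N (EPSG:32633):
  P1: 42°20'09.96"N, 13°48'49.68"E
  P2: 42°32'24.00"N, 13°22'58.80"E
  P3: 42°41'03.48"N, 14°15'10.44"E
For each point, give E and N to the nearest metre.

UTM zone 33N: λ₀ = 15°, k₀ = 0.9996.
P1 (42.3361°, 13.8138°) → (402279.724, 4687775.432) m.
P2 (42.5400°, 13.3830°) → (367220.537, 4711001.598) m.
P3 (42.6843°, 14.2529°) → (438794.135, 4726028.360) m.

P1: E 402280 m, N 4687775 m; P2: E 367221 m, N 4711002 m; P3: E 438794 m, N 4726028 m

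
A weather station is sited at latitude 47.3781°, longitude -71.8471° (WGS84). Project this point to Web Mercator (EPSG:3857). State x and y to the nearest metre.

x -7997983 m, y 6004009 m

Web Mercator is spherical with R = a = 6378137 m.
x = R·λ = 6378137 × -1.253968453 = -7997982.587 m.
y = R·ln tan(π/4 + φ/2) = 6378137 × 0.941342193 = 6004009.473 m.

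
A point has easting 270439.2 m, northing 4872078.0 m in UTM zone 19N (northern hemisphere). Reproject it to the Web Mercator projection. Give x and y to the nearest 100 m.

x -7999600 m, y 5460200 m

Unproject from UTM 19N (λ₀ = -69°) → φ = 43.96599986°, λ = -71.86160010°.
Web Mercator (R = 6378137 m): x = -7999596.730 m, y = 5460182.090 m.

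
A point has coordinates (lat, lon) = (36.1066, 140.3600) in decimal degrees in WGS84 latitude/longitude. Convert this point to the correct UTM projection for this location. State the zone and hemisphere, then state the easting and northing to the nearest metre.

Longitude 140.3600° lies in the 6° band [138°, 144°), giving zone 54; latitude is north of the equator, so 54N.
Zone 54 central meridian λ₀ = 6×54 − 183 = 141°; Δλ = -0.6400°.
Transverse Mercator on WGS84 with k₀ = 0.9996 gives E = 442395.681 m, N = 3995961.650 m.

Zone 54N: E 442396 m, N 3995962 m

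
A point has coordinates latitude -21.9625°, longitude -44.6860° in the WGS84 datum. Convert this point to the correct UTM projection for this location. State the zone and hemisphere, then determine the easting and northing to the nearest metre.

Zone 23S: E 532420 m, N 7571291 m

Longitude -44.6860° lies in the 6° band [-48°, -42°), giving zone 23; latitude is south of the equator, so 23S.
Zone 23 central meridian λ₀ = 6×23 − 183 = -45°; Δλ = +0.3140°.
Transverse Mercator on WGS84 with k₀ = 0.9996 gives E = 532419.977 m, N = 7571290.532 m.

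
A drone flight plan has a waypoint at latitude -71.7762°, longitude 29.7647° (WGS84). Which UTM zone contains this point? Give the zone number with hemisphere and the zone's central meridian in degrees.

UTM zone = ⌊(λ + 180)/6⌋ + 1; 29.7647° ∈ [24°, 30°) → zone 35.
Hemisphere: S (φ < 0).
Central meridian λ₀ = 6×35 − 183 = 27°.

Zone 35S, central meridian 27°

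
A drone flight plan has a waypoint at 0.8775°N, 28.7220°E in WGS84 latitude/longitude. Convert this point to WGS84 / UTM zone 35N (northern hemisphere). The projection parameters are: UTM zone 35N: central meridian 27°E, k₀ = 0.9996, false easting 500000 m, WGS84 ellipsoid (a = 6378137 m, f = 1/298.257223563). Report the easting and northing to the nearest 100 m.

Zone 35 central meridian λ₀ = 6×35 − 183 = 27°; Δλ = +1.7220°.
Transverse Mercator on WGS84 with k₀ = 0.9996 gives E = 691622.196 m, N = 97034.301 m.

E 691600 m, N 97000 m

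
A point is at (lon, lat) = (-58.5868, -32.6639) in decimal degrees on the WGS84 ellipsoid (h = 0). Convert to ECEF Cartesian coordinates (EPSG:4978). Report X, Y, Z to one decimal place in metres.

X 2801318.9 m, Y -4586920.4 m, Z -3422638.7 m

WGS84: a = 6378137 m, e² = 0.006694380; N(φ) = a/√(1−e²sin²φ) = 6384364.746 m.
X = (N+h)·cosφ·cosλ = 2801318.879 m; Y = (N+h)·cosφ·sinλ = -4586920.430 m; Z = (N(1−e²)+h)·sinφ = -3422638.684 m.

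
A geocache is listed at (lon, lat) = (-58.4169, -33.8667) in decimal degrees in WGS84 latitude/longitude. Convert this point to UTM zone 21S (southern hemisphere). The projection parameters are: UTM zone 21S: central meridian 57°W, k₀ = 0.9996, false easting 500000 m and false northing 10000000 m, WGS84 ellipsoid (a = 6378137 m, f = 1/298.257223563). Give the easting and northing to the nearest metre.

Zone 21 central meridian λ₀ = 6×21 − 183 = -57°; Δλ = -1.4169°.
Transverse Mercator on WGS84 with k₀ = 0.9996 gives E = 368943.221 m, N = 6251720.753 m.

E 368943 m, N 6251721 m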